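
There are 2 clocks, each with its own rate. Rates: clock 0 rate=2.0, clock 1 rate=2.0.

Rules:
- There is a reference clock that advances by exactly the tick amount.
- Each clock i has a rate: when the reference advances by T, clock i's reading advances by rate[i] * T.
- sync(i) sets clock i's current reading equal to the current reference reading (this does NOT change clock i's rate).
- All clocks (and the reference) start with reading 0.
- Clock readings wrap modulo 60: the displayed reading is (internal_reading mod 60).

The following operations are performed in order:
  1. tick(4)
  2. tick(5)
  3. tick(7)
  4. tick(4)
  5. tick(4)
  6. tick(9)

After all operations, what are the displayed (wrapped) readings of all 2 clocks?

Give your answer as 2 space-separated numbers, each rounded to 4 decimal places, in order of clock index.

After op 1 tick(4): ref=4.0000 raw=[8.0000 8.0000]
After op 2 tick(5): ref=9.0000 raw=[18.0000 18.0000]
After op 3 tick(7): ref=16.0000 raw=[32.0000 32.0000]
After op 4 tick(4): ref=20.0000 raw=[40.0000 40.0000]
After op 5 tick(4): ref=24.0000 raw=[48.0000 48.0000]
After op 6 tick(9): ref=33.0000 raw=[66.0000 66.0000]
Wrap final raw readings (mod 60): 66.0000 mod 60 = 6.0000; 66.0000 mod 60 = 6.0000

Answer: 6.0000 6.0000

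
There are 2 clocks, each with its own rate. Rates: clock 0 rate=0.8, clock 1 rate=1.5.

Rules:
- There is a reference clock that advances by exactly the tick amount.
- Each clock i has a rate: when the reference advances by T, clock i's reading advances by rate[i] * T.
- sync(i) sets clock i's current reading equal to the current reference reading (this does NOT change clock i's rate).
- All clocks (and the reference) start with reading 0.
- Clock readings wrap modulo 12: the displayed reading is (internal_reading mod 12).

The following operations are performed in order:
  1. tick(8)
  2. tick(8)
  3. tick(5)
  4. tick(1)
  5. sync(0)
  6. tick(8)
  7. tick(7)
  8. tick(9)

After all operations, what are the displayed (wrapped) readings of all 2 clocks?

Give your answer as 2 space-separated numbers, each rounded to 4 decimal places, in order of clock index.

After op 1 tick(8): ref=8.0000 raw=[6.4000 12.0000]
After op 2 tick(8): ref=16.0000 raw=[12.8000 24.0000]
After op 3 tick(5): ref=21.0000 raw=[16.8000 31.5000]
After op 4 tick(1): ref=22.0000 raw=[17.6000 33.0000]
After op 5 sync(0): ref=22.0000 raw=[22.0000 33.0000]
After op 6 tick(8): ref=30.0000 raw=[28.4000 45.0000]
After op 7 tick(7): ref=37.0000 raw=[34.0000 55.5000]
After op 8 tick(9): ref=46.0000 raw=[41.2000 69.0000]
Wrap final raw readings (mod 12): 41.2000 mod 12 = 5.2000; 69.0000 mod 12 = 9.0000

Answer: 5.2000 9.0000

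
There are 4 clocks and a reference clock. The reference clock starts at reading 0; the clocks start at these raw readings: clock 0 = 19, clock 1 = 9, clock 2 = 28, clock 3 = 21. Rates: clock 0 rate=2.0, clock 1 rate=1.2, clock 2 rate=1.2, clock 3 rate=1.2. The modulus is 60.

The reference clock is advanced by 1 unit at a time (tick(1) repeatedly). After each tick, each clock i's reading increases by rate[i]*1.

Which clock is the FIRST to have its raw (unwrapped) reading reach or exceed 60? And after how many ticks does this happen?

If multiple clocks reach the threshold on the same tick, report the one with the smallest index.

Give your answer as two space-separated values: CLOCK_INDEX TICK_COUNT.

Answer: 0 21

Derivation:
clock 0: start=19, rate=2.0, needs 60-19 = 41; ticks = ceil(41/2.0) = ceil(20.5000) = 21; reading at tick 21 = 19 + 2.0*21 = 61.0000
clock 1: start=9, rate=1.2, needs 60-9 = 51; ticks = ceil(51/1.2) = ceil(42.5000) = 43; reading at tick 43 = 9 + 1.2*43 = 60.6000
clock 2: start=28, rate=1.2, needs 60-28 = 32; ticks = ceil(32/1.2) = ceil(26.6667) = 27; reading at tick 27 = 28 + 1.2*27 = 60.4000
clock 3: start=21, rate=1.2, needs 60-21 = 39; ticks = ceil(39/1.2) = ceil(32.5000) = 33; reading at tick 33 = 21 + 1.2*33 = 60.6000
Minimum tick count = 21; winners = [0]; smallest index = 0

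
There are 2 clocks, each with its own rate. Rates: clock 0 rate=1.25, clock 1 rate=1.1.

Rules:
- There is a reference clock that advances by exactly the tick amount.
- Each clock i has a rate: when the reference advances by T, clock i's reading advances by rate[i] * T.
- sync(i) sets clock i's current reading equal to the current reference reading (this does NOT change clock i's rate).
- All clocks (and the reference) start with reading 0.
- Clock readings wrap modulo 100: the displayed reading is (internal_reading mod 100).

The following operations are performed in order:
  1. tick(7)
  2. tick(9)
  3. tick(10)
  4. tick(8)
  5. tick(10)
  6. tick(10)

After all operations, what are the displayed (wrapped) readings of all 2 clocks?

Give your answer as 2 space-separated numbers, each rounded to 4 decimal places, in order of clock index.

After op 1 tick(7): ref=7.0000 raw=[8.7500 7.7000]
After op 2 tick(9): ref=16.0000 raw=[20.0000 17.6000]
After op 3 tick(10): ref=26.0000 raw=[32.5000 28.6000]
After op 4 tick(8): ref=34.0000 raw=[42.5000 37.4000]
After op 5 tick(10): ref=44.0000 raw=[55.0000 48.4000]
After op 6 tick(10): ref=54.0000 raw=[67.5000 59.4000]
Wrap final raw readings (mod 100): 67.5000 mod 100 = 67.5000; 59.4000 mod 100 = 59.4000

Answer: 67.5000 59.4000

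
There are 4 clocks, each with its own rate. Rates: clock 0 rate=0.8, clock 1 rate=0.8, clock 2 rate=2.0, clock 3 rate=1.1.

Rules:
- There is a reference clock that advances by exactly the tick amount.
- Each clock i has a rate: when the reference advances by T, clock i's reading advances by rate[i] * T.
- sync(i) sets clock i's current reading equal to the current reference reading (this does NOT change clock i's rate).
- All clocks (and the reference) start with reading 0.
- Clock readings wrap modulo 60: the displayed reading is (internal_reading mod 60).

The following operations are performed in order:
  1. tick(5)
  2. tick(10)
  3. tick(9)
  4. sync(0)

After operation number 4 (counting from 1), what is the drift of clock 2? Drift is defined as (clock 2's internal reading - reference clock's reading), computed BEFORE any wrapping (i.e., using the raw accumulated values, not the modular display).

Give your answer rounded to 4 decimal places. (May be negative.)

Answer: 24.0000

Derivation:
After op 1 tick(5): ref=5.0000 raw=[4.0000 4.0000 10.0000 5.5000]
After op 2 tick(10): ref=15.0000 raw=[12.0000 12.0000 30.0000 16.5000]
After op 3 tick(9): ref=24.0000 raw=[19.2000 19.2000 48.0000 26.4000]
After op 4 sync(0): ref=24.0000 raw=[24.0000 19.2000 48.0000 26.4000]
Drift of clock 2 after op 4: 48.0000 - 24.0000 = 24.0000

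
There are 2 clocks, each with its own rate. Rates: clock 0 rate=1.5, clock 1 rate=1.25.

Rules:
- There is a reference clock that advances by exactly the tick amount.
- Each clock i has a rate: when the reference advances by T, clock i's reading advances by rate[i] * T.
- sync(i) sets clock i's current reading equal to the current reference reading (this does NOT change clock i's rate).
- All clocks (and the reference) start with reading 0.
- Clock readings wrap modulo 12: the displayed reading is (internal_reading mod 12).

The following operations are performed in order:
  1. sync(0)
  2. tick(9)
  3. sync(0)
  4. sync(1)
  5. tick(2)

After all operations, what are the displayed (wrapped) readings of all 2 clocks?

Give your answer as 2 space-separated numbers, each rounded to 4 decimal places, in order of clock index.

Answer: 0.0000 11.5000

Derivation:
After op 1 sync(0): ref=0.0000 raw=[0.0000 0.0000]
After op 2 tick(9): ref=9.0000 raw=[13.5000 11.2500]
After op 3 sync(0): ref=9.0000 raw=[9.0000 11.2500]
After op 4 sync(1): ref=9.0000 raw=[9.0000 9.0000]
After op 5 tick(2): ref=11.0000 raw=[12.0000 11.5000]
Wrap final raw readings (mod 12): 12.0000 mod 12 = 0.0000; 11.5000 mod 12 = 11.5000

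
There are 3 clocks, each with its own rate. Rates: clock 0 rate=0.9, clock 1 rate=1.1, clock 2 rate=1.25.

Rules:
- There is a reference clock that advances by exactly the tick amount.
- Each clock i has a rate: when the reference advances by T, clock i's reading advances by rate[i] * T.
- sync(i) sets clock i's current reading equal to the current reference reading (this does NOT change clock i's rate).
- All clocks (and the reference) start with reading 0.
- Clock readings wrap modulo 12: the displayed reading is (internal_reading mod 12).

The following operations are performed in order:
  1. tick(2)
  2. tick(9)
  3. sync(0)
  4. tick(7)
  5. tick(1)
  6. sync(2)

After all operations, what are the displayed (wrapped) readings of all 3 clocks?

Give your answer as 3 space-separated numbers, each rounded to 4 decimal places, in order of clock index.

After op 1 tick(2): ref=2.0000 raw=[1.8000 2.2000 2.5000]
After op 2 tick(9): ref=11.0000 raw=[9.9000 12.1000 13.7500]
After op 3 sync(0): ref=11.0000 raw=[11.0000 12.1000 13.7500]
After op 4 tick(7): ref=18.0000 raw=[17.3000 19.8000 22.5000]
After op 5 tick(1): ref=19.0000 raw=[18.2000 20.9000 23.7500]
After op 6 sync(2): ref=19.0000 raw=[18.2000 20.9000 19.0000]
Wrap final raw readings (mod 12): 18.2000 mod 12 = 6.2000; 20.9000 mod 12 = 8.9000; 19.0000 mod 12 = 7.0000

Answer: 6.2000 8.9000 7.0000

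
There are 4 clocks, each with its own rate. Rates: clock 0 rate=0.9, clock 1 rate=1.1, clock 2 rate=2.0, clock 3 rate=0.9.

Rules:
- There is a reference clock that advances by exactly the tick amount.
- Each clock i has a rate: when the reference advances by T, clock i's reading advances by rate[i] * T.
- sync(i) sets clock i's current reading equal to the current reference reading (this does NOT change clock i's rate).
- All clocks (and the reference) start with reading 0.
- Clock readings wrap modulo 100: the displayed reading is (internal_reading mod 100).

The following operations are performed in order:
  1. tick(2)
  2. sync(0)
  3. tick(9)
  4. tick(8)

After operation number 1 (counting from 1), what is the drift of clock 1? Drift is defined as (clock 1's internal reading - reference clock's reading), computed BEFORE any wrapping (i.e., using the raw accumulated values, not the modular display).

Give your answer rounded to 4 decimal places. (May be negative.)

After op 1 tick(2): ref=2.0000 raw=[1.8000 2.2000 4.0000 1.8000]
Drift of clock 1 after op 1: 2.2000 - 2.0000 = 0.2000

Answer: 0.2000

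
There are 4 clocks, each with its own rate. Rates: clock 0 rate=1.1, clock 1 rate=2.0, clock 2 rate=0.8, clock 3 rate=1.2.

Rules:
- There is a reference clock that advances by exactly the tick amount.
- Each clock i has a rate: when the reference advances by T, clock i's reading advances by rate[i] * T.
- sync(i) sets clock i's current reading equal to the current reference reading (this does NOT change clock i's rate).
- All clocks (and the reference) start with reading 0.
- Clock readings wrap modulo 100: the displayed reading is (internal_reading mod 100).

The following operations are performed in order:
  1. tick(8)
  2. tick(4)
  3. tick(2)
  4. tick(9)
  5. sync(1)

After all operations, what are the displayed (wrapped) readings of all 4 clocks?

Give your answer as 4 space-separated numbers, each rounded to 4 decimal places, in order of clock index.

After op 1 tick(8): ref=8.0000 raw=[8.8000 16.0000 6.4000 9.6000]
After op 2 tick(4): ref=12.0000 raw=[13.2000 24.0000 9.6000 14.4000]
After op 3 tick(2): ref=14.0000 raw=[15.4000 28.0000 11.2000 16.8000]
After op 4 tick(9): ref=23.0000 raw=[25.3000 46.0000 18.4000 27.6000]
After op 5 sync(1): ref=23.0000 raw=[25.3000 23.0000 18.4000 27.6000]
Wrap final raw readings (mod 100): 25.3000 mod 100 = 25.3000; 23.0000 mod 100 = 23.0000; 18.4000 mod 100 = 18.4000; 27.6000 mod 100 = 27.6000

Answer: 25.3000 23.0000 18.4000 27.6000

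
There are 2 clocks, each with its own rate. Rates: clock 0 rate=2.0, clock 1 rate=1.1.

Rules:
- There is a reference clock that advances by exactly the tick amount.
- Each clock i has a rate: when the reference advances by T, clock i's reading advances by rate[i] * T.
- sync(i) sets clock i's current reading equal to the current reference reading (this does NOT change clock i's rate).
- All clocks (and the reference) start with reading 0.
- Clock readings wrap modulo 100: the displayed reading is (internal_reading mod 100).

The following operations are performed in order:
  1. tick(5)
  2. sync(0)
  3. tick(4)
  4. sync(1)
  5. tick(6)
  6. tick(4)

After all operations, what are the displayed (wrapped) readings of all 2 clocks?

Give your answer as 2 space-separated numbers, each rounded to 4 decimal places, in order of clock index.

After op 1 tick(5): ref=5.0000 raw=[10.0000 5.5000]
After op 2 sync(0): ref=5.0000 raw=[5.0000 5.5000]
After op 3 tick(4): ref=9.0000 raw=[13.0000 9.9000]
After op 4 sync(1): ref=9.0000 raw=[13.0000 9.0000]
After op 5 tick(6): ref=15.0000 raw=[25.0000 15.6000]
After op 6 tick(4): ref=19.0000 raw=[33.0000 20.0000]
Wrap final raw readings (mod 100): 33.0000 mod 100 = 33.0000; 20.0000 mod 100 = 20.0000

Answer: 33.0000 20.0000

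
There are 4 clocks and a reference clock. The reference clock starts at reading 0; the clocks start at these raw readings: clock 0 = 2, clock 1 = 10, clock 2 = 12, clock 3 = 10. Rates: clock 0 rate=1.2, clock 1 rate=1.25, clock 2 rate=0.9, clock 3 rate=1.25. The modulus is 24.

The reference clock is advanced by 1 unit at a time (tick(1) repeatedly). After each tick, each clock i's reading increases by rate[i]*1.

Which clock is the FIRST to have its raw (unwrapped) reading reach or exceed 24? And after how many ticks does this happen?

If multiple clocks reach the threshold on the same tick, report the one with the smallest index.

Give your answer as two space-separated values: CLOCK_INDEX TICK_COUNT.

Answer: 1 12

Derivation:
clock 0: start=2, rate=1.2, needs 24-2 = 22; ticks = ceil(22/1.2) = ceil(18.3333) = 19; reading at tick 19 = 2 + 1.2*19 = 24.8000
clock 1: start=10, rate=1.25, needs 24-10 = 14; ticks = ceil(14/1.25) = ceil(11.2000) = 12; reading at tick 12 = 10 + 1.25*12 = 25.0000
clock 2: start=12, rate=0.9, needs 24-12 = 12; ticks = ceil(12/0.9) = ceil(13.3333) = 14; reading at tick 14 = 12 + 0.9*14 = 24.6000
clock 3: start=10, rate=1.25, needs 24-10 = 14; ticks = ceil(14/1.25) = ceil(11.2000) = 12; reading at tick 12 = 10 + 1.25*12 = 25.0000
Minimum tick count = 12; winners = [1, 3]; smallest index = 1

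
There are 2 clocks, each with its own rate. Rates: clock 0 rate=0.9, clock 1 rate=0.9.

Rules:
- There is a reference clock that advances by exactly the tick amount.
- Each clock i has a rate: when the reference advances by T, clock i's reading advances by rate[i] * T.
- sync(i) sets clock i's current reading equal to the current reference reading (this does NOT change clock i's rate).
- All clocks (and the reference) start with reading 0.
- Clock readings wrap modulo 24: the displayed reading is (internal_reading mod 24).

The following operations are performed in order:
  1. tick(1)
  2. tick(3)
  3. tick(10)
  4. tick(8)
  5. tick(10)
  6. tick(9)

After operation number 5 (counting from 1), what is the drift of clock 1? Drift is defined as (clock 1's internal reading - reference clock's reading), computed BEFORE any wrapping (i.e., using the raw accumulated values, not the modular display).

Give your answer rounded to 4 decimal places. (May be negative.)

After op 1 tick(1): ref=1.0000 raw=[0.9000 0.9000]
After op 2 tick(3): ref=4.0000 raw=[3.6000 3.6000]
After op 3 tick(10): ref=14.0000 raw=[12.6000 12.6000]
After op 4 tick(8): ref=22.0000 raw=[19.8000 19.8000]
After op 5 tick(10): ref=32.0000 raw=[28.8000 28.8000]
Drift of clock 1 after op 5: 28.8000 - 32.0000 = -3.2000

Answer: -3.2000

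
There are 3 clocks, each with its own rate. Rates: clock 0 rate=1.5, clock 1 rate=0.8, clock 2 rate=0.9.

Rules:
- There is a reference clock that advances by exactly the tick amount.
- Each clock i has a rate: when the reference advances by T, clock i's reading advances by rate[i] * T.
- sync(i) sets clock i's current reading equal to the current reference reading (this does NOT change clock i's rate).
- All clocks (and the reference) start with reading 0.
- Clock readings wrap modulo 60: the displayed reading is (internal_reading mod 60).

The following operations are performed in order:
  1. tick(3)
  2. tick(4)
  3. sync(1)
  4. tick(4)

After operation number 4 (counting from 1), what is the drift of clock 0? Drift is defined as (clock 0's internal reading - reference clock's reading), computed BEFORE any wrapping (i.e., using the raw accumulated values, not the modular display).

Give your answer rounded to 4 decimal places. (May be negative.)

After op 1 tick(3): ref=3.0000 raw=[4.5000 2.4000 2.7000]
After op 2 tick(4): ref=7.0000 raw=[10.5000 5.6000 6.3000]
After op 3 sync(1): ref=7.0000 raw=[10.5000 7.0000 6.3000]
After op 4 tick(4): ref=11.0000 raw=[16.5000 10.2000 9.9000]
Drift of clock 0 after op 4: 16.5000 - 11.0000 = 5.5000

Answer: 5.5000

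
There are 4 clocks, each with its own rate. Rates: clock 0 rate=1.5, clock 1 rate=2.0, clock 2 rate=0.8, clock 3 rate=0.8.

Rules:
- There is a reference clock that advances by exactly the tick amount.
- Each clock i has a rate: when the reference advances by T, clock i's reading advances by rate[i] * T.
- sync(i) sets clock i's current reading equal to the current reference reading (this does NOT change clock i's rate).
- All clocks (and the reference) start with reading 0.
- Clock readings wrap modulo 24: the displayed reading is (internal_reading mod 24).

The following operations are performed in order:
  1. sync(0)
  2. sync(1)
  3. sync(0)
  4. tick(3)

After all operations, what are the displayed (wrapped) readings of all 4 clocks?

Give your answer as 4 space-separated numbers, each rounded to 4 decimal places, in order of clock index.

Answer: 4.5000 6.0000 2.4000 2.4000

Derivation:
After op 1 sync(0): ref=0.0000 raw=[0.0000 0.0000 0.0000 0.0000]
After op 2 sync(1): ref=0.0000 raw=[0.0000 0.0000 0.0000 0.0000]
After op 3 sync(0): ref=0.0000 raw=[0.0000 0.0000 0.0000 0.0000]
After op 4 tick(3): ref=3.0000 raw=[4.5000 6.0000 2.4000 2.4000]
Wrap final raw readings (mod 24): 4.5000 mod 24 = 4.5000; 6.0000 mod 24 = 6.0000; 2.4000 mod 24 = 2.4000; 2.4000 mod 24 = 2.4000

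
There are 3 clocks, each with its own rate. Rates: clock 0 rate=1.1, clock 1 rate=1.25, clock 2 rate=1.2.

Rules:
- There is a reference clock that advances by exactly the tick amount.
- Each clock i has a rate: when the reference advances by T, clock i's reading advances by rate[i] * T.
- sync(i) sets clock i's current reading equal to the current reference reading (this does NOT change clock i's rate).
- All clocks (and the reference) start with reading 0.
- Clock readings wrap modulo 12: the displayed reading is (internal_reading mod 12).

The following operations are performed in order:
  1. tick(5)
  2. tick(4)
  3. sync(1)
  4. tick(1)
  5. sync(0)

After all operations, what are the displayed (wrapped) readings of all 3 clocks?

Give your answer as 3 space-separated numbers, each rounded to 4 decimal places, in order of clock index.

After op 1 tick(5): ref=5.0000 raw=[5.5000 6.2500 6.0000]
After op 2 tick(4): ref=9.0000 raw=[9.9000 11.2500 10.8000]
After op 3 sync(1): ref=9.0000 raw=[9.9000 9.0000 10.8000]
After op 4 tick(1): ref=10.0000 raw=[11.0000 10.2500 12.0000]
After op 5 sync(0): ref=10.0000 raw=[10.0000 10.2500 12.0000]
Wrap final raw readings (mod 12): 10.0000 mod 12 = 10.0000; 10.2500 mod 12 = 10.2500; 12.0000 mod 12 = 0.0000

Answer: 10.0000 10.2500 0.0000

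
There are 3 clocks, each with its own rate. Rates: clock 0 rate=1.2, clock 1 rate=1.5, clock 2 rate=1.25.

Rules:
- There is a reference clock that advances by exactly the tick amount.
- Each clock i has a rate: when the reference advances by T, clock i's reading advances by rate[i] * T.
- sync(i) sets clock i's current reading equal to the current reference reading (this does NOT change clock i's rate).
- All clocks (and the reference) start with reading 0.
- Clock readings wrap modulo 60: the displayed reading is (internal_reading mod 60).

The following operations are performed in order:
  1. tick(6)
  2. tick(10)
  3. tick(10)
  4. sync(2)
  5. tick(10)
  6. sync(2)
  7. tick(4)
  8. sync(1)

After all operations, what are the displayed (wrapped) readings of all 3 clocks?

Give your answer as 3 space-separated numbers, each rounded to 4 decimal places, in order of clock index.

Answer: 48.0000 40.0000 41.0000

Derivation:
After op 1 tick(6): ref=6.0000 raw=[7.2000 9.0000 7.5000]
After op 2 tick(10): ref=16.0000 raw=[19.2000 24.0000 20.0000]
After op 3 tick(10): ref=26.0000 raw=[31.2000 39.0000 32.5000]
After op 4 sync(2): ref=26.0000 raw=[31.2000 39.0000 26.0000]
After op 5 tick(10): ref=36.0000 raw=[43.2000 54.0000 38.5000]
After op 6 sync(2): ref=36.0000 raw=[43.2000 54.0000 36.0000]
After op 7 tick(4): ref=40.0000 raw=[48.0000 60.0000 41.0000]
After op 8 sync(1): ref=40.0000 raw=[48.0000 40.0000 41.0000]
Wrap final raw readings (mod 60): 48.0000 mod 60 = 48.0000; 40.0000 mod 60 = 40.0000; 41.0000 mod 60 = 41.0000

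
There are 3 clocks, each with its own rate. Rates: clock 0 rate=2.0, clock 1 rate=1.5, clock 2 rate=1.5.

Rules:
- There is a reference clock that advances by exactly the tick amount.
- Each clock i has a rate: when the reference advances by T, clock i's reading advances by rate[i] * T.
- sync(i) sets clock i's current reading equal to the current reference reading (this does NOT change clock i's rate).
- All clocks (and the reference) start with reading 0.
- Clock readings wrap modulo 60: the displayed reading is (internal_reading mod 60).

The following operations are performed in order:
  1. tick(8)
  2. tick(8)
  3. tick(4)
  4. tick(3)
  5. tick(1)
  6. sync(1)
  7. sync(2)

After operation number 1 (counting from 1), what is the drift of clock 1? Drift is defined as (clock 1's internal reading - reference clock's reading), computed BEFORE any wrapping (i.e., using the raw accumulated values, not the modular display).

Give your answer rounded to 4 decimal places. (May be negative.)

Answer: 4.0000

Derivation:
After op 1 tick(8): ref=8.0000 raw=[16.0000 12.0000 12.0000]
Drift of clock 1 after op 1: 12.0000 - 8.0000 = 4.0000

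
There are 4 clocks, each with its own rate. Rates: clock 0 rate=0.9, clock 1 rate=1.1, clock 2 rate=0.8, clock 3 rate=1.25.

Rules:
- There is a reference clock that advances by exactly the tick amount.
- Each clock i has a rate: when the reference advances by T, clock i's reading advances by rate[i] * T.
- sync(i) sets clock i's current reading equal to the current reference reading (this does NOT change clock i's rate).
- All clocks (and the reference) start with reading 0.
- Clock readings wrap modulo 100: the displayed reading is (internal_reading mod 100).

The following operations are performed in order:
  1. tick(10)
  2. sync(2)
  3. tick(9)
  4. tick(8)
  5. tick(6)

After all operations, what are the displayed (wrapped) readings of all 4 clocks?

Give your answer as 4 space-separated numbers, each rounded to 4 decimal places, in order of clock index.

Answer: 29.7000 36.3000 28.4000 41.2500

Derivation:
After op 1 tick(10): ref=10.0000 raw=[9.0000 11.0000 8.0000 12.5000]
After op 2 sync(2): ref=10.0000 raw=[9.0000 11.0000 10.0000 12.5000]
After op 3 tick(9): ref=19.0000 raw=[17.1000 20.9000 17.2000 23.7500]
After op 4 tick(8): ref=27.0000 raw=[24.3000 29.7000 23.6000 33.7500]
After op 5 tick(6): ref=33.0000 raw=[29.7000 36.3000 28.4000 41.2500]
Wrap final raw readings (mod 100): 29.7000 mod 100 = 29.7000; 36.3000 mod 100 = 36.3000; 28.4000 mod 100 = 28.4000; 41.2500 mod 100 = 41.2500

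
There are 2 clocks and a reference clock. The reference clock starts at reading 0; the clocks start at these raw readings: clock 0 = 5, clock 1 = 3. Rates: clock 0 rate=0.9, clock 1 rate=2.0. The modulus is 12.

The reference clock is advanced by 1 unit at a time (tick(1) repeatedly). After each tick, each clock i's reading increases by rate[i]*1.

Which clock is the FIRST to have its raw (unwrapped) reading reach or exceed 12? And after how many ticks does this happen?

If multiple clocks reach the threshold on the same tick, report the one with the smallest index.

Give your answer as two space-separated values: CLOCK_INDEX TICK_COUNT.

Answer: 1 5

Derivation:
clock 0: start=5, rate=0.9, needs 12-5 = 7; ticks = ceil(7/0.9) = ceil(7.7778) = 8; reading at tick 8 = 5 + 0.9*8 = 12.2000
clock 1: start=3, rate=2.0, needs 12-3 = 9; ticks = ceil(9/2.0) = ceil(4.5000) = 5; reading at tick 5 = 3 + 2.0*5 = 13.0000
Minimum tick count = 5; winners = [1]; smallest index = 1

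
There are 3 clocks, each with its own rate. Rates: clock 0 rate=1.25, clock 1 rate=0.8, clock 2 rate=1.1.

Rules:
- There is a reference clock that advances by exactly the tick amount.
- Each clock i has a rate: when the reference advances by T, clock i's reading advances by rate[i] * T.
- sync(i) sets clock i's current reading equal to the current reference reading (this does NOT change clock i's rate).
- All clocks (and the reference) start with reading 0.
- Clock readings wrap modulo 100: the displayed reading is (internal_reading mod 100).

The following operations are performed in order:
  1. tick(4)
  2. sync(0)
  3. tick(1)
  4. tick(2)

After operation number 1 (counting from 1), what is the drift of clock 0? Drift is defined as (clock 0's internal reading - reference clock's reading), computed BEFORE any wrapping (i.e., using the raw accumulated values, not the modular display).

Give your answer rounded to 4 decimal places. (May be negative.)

Answer: 1.0000

Derivation:
After op 1 tick(4): ref=4.0000 raw=[5.0000 3.2000 4.4000]
Drift of clock 0 after op 1: 5.0000 - 4.0000 = 1.0000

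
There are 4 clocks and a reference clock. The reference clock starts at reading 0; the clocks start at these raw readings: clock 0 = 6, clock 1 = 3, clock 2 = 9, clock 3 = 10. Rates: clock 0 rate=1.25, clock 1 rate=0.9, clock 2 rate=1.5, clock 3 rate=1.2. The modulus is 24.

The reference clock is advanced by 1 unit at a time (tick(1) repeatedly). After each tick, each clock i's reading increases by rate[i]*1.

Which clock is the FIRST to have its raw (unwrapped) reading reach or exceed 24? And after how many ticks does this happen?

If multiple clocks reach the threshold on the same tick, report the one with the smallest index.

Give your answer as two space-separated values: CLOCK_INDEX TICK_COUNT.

Answer: 2 10

Derivation:
clock 0: start=6, rate=1.25, needs 24-6 = 18; ticks = ceil(18/1.25) = ceil(14.4000) = 15; reading at tick 15 = 6 + 1.25*15 = 24.7500
clock 1: start=3, rate=0.9, needs 24-3 = 21; ticks = ceil(21/0.9) = ceil(23.3333) = 24; reading at tick 24 = 3 + 0.9*24 = 24.6000
clock 2: start=9, rate=1.5, needs 24-9 = 15; ticks = ceil(15/1.5) = ceil(10.0000) = 10; reading at tick 10 = 9 + 1.5*10 = 24.0000
clock 3: start=10, rate=1.2, needs 24-10 = 14; ticks = ceil(14/1.2) = ceil(11.6667) = 12; reading at tick 12 = 10 + 1.2*12 = 24.4000
Minimum tick count = 10; winners = [2]; smallest index = 2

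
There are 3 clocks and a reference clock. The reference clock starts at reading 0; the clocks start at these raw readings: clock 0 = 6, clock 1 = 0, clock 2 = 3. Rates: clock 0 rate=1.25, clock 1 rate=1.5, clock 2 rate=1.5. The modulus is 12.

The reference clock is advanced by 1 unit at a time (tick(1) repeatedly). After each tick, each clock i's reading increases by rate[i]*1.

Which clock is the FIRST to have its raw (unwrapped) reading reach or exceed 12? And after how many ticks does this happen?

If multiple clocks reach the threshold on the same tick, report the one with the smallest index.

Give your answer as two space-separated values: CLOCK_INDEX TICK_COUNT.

Answer: 0 5

Derivation:
clock 0: start=6, rate=1.25, needs 12-6 = 6; ticks = ceil(6/1.25) = ceil(4.8000) = 5; reading at tick 5 = 6 + 1.25*5 = 12.2500
clock 1: start=0, rate=1.5, needs 12-0 = 12; ticks = ceil(12/1.5) = ceil(8.0000) = 8; reading at tick 8 = 0 + 1.5*8 = 12.0000
clock 2: start=3, rate=1.5, needs 12-3 = 9; ticks = ceil(9/1.5) = ceil(6.0000) = 6; reading at tick 6 = 3 + 1.5*6 = 12.0000
Minimum tick count = 5; winners = [0]; smallest index = 0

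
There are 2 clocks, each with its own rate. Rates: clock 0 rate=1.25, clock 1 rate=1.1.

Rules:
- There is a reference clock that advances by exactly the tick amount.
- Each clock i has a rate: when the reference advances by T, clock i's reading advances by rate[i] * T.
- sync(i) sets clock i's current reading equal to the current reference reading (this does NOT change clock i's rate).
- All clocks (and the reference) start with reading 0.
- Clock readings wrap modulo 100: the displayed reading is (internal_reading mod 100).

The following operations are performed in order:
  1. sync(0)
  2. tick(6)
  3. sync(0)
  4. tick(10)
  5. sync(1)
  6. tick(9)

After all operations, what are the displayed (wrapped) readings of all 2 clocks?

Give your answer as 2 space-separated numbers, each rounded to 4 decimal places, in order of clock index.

Answer: 29.7500 25.9000

Derivation:
After op 1 sync(0): ref=0.0000 raw=[0.0000 0.0000]
After op 2 tick(6): ref=6.0000 raw=[7.5000 6.6000]
After op 3 sync(0): ref=6.0000 raw=[6.0000 6.6000]
After op 4 tick(10): ref=16.0000 raw=[18.5000 17.6000]
After op 5 sync(1): ref=16.0000 raw=[18.5000 16.0000]
After op 6 tick(9): ref=25.0000 raw=[29.7500 25.9000]
Wrap final raw readings (mod 100): 29.7500 mod 100 = 29.7500; 25.9000 mod 100 = 25.9000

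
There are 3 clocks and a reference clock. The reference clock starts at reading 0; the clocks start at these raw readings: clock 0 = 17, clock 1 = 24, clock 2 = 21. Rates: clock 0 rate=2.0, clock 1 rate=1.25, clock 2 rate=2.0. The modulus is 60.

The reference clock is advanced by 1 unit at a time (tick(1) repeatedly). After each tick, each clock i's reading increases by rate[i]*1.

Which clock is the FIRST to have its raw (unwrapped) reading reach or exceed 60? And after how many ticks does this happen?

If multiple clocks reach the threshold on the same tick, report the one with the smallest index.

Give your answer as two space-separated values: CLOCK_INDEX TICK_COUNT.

clock 0: start=17, rate=2.0, needs 60-17 = 43; ticks = ceil(43/2.0) = ceil(21.5000) = 22; reading at tick 22 = 17 + 2.0*22 = 61.0000
clock 1: start=24, rate=1.25, needs 60-24 = 36; ticks = ceil(36/1.25) = ceil(28.8000) = 29; reading at tick 29 = 24 + 1.25*29 = 60.2500
clock 2: start=21, rate=2.0, needs 60-21 = 39; ticks = ceil(39/2.0) = ceil(19.5000) = 20; reading at tick 20 = 21 + 2.0*20 = 61.0000
Minimum tick count = 20; winners = [2]; smallest index = 2

Answer: 2 20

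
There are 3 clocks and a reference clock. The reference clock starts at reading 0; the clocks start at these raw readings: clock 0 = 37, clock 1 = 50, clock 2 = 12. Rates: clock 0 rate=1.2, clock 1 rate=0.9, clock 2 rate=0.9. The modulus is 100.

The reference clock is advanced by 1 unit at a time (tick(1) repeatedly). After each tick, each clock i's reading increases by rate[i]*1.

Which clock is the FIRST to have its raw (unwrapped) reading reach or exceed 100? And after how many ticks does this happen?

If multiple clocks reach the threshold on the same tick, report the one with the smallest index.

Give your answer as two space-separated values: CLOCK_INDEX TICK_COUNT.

Answer: 0 53

Derivation:
clock 0: start=37, rate=1.2, needs 100-37 = 63; ticks = ceil(63/1.2) = ceil(52.5000) = 53; reading at tick 53 = 37 + 1.2*53 = 100.6000
clock 1: start=50, rate=0.9, needs 100-50 = 50; ticks = ceil(50/0.9) = ceil(55.5556) = 56; reading at tick 56 = 50 + 0.9*56 = 100.4000
clock 2: start=12, rate=0.9, needs 100-12 = 88; ticks = ceil(88/0.9) = ceil(97.7778) = 98; reading at tick 98 = 12 + 0.9*98 = 100.2000
Minimum tick count = 53; winners = [0]; smallest index = 0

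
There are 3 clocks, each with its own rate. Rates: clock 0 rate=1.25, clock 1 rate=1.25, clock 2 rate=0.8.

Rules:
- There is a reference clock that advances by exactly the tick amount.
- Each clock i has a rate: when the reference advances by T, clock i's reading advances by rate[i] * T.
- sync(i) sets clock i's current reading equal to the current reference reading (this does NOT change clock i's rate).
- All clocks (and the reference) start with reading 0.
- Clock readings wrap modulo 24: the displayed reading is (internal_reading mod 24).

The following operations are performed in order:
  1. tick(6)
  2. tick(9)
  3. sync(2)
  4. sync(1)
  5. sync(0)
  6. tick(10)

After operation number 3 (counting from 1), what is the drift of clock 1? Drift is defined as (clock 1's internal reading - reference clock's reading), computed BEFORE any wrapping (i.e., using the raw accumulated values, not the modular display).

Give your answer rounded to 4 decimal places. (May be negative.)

Answer: 3.7500

Derivation:
After op 1 tick(6): ref=6.0000 raw=[7.5000 7.5000 4.8000]
After op 2 tick(9): ref=15.0000 raw=[18.7500 18.7500 12.0000]
After op 3 sync(2): ref=15.0000 raw=[18.7500 18.7500 15.0000]
Drift of clock 1 after op 3: 18.7500 - 15.0000 = 3.7500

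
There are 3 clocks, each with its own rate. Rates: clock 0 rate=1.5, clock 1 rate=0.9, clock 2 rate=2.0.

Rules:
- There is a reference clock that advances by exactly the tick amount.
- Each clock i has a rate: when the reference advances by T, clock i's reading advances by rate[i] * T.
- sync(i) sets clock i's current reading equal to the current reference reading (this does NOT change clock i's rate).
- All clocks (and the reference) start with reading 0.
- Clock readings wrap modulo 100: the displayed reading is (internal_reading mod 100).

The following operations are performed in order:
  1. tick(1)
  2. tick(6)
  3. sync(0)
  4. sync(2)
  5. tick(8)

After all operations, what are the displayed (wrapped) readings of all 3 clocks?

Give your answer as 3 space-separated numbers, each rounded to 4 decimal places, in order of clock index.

After op 1 tick(1): ref=1.0000 raw=[1.5000 0.9000 2.0000]
After op 2 tick(6): ref=7.0000 raw=[10.5000 6.3000 14.0000]
After op 3 sync(0): ref=7.0000 raw=[7.0000 6.3000 14.0000]
After op 4 sync(2): ref=7.0000 raw=[7.0000 6.3000 7.0000]
After op 5 tick(8): ref=15.0000 raw=[19.0000 13.5000 23.0000]
Wrap final raw readings (mod 100): 19.0000 mod 100 = 19.0000; 13.5000 mod 100 = 13.5000; 23.0000 mod 100 = 23.0000

Answer: 19.0000 13.5000 23.0000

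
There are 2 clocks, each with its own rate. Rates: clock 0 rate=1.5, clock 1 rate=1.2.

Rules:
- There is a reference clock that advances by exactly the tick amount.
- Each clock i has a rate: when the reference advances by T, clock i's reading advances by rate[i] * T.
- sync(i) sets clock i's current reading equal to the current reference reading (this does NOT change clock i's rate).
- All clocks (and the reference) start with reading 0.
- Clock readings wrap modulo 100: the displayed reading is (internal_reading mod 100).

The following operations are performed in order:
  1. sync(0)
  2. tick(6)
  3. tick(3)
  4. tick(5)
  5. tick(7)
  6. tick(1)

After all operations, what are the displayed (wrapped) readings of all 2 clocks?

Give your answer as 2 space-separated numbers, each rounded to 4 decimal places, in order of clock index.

After op 1 sync(0): ref=0.0000 raw=[0.0000 0.0000]
After op 2 tick(6): ref=6.0000 raw=[9.0000 7.2000]
After op 3 tick(3): ref=9.0000 raw=[13.5000 10.8000]
After op 4 tick(5): ref=14.0000 raw=[21.0000 16.8000]
After op 5 tick(7): ref=21.0000 raw=[31.5000 25.2000]
After op 6 tick(1): ref=22.0000 raw=[33.0000 26.4000]
Wrap final raw readings (mod 100): 33.0000 mod 100 = 33.0000; 26.4000 mod 100 = 26.4000

Answer: 33.0000 26.4000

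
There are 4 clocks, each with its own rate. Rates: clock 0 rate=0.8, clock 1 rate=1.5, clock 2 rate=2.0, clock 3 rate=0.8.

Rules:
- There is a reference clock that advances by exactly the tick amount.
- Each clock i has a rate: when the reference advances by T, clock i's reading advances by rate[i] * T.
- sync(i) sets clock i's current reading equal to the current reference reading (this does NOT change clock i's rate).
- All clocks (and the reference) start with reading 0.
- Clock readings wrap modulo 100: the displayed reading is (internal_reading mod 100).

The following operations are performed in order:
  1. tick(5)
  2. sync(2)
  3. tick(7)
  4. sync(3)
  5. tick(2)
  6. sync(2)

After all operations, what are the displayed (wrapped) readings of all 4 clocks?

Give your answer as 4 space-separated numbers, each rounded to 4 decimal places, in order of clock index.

Answer: 11.2000 21.0000 14.0000 13.6000

Derivation:
After op 1 tick(5): ref=5.0000 raw=[4.0000 7.5000 10.0000 4.0000]
After op 2 sync(2): ref=5.0000 raw=[4.0000 7.5000 5.0000 4.0000]
After op 3 tick(7): ref=12.0000 raw=[9.6000 18.0000 19.0000 9.6000]
After op 4 sync(3): ref=12.0000 raw=[9.6000 18.0000 19.0000 12.0000]
After op 5 tick(2): ref=14.0000 raw=[11.2000 21.0000 23.0000 13.6000]
After op 6 sync(2): ref=14.0000 raw=[11.2000 21.0000 14.0000 13.6000]
Wrap final raw readings (mod 100): 11.2000 mod 100 = 11.2000; 21.0000 mod 100 = 21.0000; 14.0000 mod 100 = 14.0000; 13.6000 mod 100 = 13.6000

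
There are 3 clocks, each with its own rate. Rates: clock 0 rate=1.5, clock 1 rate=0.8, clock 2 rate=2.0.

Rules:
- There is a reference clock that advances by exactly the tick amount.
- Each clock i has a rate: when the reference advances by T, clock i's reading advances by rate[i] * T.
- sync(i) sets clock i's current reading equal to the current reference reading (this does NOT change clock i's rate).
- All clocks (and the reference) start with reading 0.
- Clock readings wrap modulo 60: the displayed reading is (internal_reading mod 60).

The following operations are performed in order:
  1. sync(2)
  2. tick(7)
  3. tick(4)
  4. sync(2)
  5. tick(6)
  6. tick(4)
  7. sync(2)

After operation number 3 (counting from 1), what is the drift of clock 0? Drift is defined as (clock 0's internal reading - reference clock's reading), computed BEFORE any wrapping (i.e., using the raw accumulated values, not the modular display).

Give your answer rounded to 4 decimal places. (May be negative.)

After op 1 sync(2): ref=0.0000 raw=[0.0000 0.0000 0.0000]
After op 2 tick(7): ref=7.0000 raw=[10.5000 5.6000 14.0000]
After op 3 tick(4): ref=11.0000 raw=[16.5000 8.8000 22.0000]
Drift of clock 0 after op 3: 16.5000 - 11.0000 = 5.5000

Answer: 5.5000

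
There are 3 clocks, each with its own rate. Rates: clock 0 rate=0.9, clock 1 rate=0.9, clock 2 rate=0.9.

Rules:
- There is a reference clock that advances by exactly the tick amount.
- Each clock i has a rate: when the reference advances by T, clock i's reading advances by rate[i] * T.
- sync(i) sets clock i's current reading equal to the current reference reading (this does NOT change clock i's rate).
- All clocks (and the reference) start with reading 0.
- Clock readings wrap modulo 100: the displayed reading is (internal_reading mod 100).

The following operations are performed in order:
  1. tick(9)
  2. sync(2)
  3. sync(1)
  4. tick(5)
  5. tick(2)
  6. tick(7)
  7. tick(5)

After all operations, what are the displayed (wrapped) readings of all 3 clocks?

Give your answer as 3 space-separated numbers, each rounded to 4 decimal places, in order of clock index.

After op 1 tick(9): ref=9.0000 raw=[8.1000 8.1000 8.1000]
After op 2 sync(2): ref=9.0000 raw=[8.1000 8.1000 9.0000]
After op 3 sync(1): ref=9.0000 raw=[8.1000 9.0000 9.0000]
After op 4 tick(5): ref=14.0000 raw=[12.6000 13.5000 13.5000]
After op 5 tick(2): ref=16.0000 raw=[14.4000 15.3000 15.3000]
After op 6 tick(7): ref=23.0000 raw=[20.7000 21.6000 21.6000]
After op 7 tick(5): ref=28.0000 raw=[25.2000 26.1000 26.1000]
Wrap final raw readings (mod 100): 25.2000 mod 100 = 25.2000; 26.1000 mod 100 = 26.1000; 26.1000 mod 100 = 26.1000

Answer: 25.2000 26.1000 26.1000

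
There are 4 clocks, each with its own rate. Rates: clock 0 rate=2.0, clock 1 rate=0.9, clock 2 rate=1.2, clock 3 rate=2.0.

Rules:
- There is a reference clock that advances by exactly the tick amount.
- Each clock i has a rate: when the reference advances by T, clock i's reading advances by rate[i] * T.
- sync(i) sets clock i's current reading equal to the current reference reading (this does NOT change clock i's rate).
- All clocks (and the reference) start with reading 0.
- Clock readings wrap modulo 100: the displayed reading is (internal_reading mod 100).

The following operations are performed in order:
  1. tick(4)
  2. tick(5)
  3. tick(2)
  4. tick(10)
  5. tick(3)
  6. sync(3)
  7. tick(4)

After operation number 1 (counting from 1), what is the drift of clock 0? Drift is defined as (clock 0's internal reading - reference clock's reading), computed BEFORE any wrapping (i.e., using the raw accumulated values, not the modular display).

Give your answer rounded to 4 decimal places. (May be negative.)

Answer: 4.0000

Derivation:
After op 1 tick(4): ref=4.0000 raw=[8.0000 3.6000 4.8000 8.0000]
Drift of clock 0 after op 1: 8.0000 - 4.0000 = 4.0000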